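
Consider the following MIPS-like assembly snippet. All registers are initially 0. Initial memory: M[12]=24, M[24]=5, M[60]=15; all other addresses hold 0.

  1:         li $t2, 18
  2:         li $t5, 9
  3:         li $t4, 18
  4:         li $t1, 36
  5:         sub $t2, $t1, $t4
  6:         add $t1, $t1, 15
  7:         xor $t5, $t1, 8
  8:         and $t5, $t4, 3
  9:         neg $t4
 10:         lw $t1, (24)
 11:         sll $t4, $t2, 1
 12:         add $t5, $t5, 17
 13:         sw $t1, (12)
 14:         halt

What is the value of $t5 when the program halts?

19

after li $t2, 18: $t2=18
after li $t5, 9: $t5=9
after li $t4, 18: $t4=18
after li $t1, 36: $t1=36
after sub $t2, $t1, $t4: $t2=36-18=18
after add $t1, $t1, 15: $t1=36+15=51
after xor $t5, $t1, 8: $t5=51^8=59
after and $t5, $t4, 3: $t5=18&3=2
after neg $t4: $t4=-(18)=-18
after lw $t1, (24): $t1=M[24]=5
after sll $t4, $t2, 1: $t4=18<<1=36
after add $t5, $t5, 17: $t5=2+17=19
sw $t1, (12) → M[12]=5
halt.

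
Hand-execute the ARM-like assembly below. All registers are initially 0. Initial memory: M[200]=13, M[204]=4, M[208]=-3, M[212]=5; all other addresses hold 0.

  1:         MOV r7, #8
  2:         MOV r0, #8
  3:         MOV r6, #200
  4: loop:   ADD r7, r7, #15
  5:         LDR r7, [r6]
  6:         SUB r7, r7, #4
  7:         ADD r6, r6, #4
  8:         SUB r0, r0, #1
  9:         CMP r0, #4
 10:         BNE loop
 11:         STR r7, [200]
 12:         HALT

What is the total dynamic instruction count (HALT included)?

after MOV r7, #8: r7=8
after MOV r0, #8: r0=8
after MOV r6, #200: r6=200
after ADD r7, r7, #15: r7=8+15=23
after LDR r7, [r6]: r7=M[200]=13
after SUB r7, r7, #4: r7=13-4=9
after ADD r6, r6, #4: r6=200+4=204
after SUB r0, r0, #1: r0=8-1=7
CMP r0, #4  (cmp 7,4)
BNE loop: taken
after ADD r7, r7, #15: r7=9+15=24
after LDR r7, [r6]: r7=M[204]=4
after SUB r7, r7, #4: r7=4-4=0
after ADD r6, r6, #4: r6=204+4=208
after SUB r0, r0, #1: r0=7-1=6
CMP r0, #4  (cmp 6,4)
BNE loop: taken
after ADD r7, r7, #15: r7=0+15=15
after LDR r7, [r6]: r7=M[208]=-3
after SUB r7, r7, #4: r7=(-3)-4=-7
after ADD r6, r6, #4: r6=208+4=212
after SUB r0, r0, #1: r0=6-1=5
CMP r0, #4  (cmp 5,4)
BNE loop: taken
after ADD r7, r7, #15: r7=(-7)+15=8
after LDR r7, [r6]: r7=M[212]=5
after SUB r7, r7, #4: r7=5-4=1
after ADD r6, r6, #4: r6=212+4=216
after SUB r0, r0, #1: r0=5-1=4
CMP r0, #4  (cmp 4,4)
BNE loop: not taken
STR r7, [200] → M[200]=1
halt.
Total executed instructions: 33.

33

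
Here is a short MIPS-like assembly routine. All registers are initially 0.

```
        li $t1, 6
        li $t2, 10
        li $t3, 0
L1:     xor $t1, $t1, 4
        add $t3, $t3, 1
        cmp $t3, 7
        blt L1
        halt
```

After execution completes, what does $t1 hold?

$t1=6
$t2=10
$t3=0
$t1=6^4=2
$t3=0+1=1
cmp $t3, 7  (cmp 1,7)
blt L1: taken
$t1=2^4=6
$t3=1+1=2
cmp $t3, 7  (cmp 2,7)
blt L1: taken
$t1=6^4=2
$t3=2+1=3
cmp $t3, 7  (cmp 3,7)
blt L1: taken
$t1=2^4=6
$t3=3+1=4
cmp $t3, 7  (cmp 4,7)
blt L1: taken
$t1=6^4=2
$t3=4+1=5
cmp $t3, 7  (cmp 5,7)
blt L1: taken
$t1=2^4=6
$t3=5+1=6
cmp $t3, 7  (cmp 6,7)
blt L1: taken
$t1=6^4=2
$t3=6+1=7
cmp $t3, 7  (cmp 7,7)
blt L1: not taken
halt.

2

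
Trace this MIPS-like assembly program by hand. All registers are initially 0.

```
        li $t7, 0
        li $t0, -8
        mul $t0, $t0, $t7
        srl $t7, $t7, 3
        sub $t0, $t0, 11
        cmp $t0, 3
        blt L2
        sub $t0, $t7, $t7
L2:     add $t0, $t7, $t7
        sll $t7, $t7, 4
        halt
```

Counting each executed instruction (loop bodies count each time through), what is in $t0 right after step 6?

-11

after li $t7, 0: $t7=0
after li $t0, -8: $t0=-8
after mul $t0, $t0, $t7: $t0=(-8)*0=0
after srl $t7, $t7, 3: $t7=0>>3=0
after sub $t0, $t0, 11: $t0=0-11=-11
cmp $t0, 3  (cmp -11,3)
After step 6: $t0 = -11.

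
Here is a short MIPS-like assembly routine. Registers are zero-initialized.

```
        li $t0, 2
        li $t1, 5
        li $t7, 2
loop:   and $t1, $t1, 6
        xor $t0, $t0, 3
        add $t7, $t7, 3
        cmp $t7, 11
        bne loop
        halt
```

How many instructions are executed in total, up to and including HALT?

19

li $t0, 2 → $t0=2
li $t1, 5 → $t1=5
li $t7, 2 → $t7=2
and $t1, $t1, 6 → $t1=5&6=4
xor $t0, $t0, 3 → $t0=2^3=1
add $t7, $t7, 3 → $t7=2+3=5
cmp $t7, 11  (cmp 5,11)
bne loop: taken
and $t1, $t1, 6 → $t1=4&6=4
xor $t0, $t0, 3 → $t0=1^3=2
add $t7, $t7, 3 → $t7=5+3=8
cmp $t7, 11  (cmp 8,11)
bne loop: taken
and $t1, $t1, 6 → $t1=4&6=4
xor $t0, $t0, 3 → $t0=2^3=1
add $t7, $t7, 3 → $t7=8+3=11
cmp $t7, 11  (cmp 11,11)
bne loop: not taken
halt.
Total executed instructions: 19.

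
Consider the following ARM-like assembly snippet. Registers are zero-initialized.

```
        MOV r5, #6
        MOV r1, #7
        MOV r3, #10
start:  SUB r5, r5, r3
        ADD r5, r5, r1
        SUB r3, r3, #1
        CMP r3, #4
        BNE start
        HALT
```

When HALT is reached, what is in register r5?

r5=6
r1=7
r3=10
r5=6-10=-4
r5=(-4)+7=3
r3=10-1=9
CMP r3, #4  (cmp 9,4)
BNE start: taken
r5=3-9=-6
r5=(-6)+7=1
r3=9-1=8
CMP r3, #4  (cmp 8,4)
BNE start: taken
r5=1-8=-7
r5=(-7)+7=0
r3=8-1=7
CMP r3, #4  (cmp 7,4)
BNE start: taken
r5=0-7=-7
r5=(-7)+7=0
r3=7-1=6
CMP r3, #4  (cmp 6,4)
BNE start: taken
r5=0-6=-6
r5=(-6)+7=1
r3=6-1=5
CMP r3, #4  (cmp 5,4)
BNE start: taken
r5=1-5=-4
r5=(-4)+7=3
r3=5-1=4
CMP r3, #4  (cmp 4,4)
BNE start: not taken
halt.

3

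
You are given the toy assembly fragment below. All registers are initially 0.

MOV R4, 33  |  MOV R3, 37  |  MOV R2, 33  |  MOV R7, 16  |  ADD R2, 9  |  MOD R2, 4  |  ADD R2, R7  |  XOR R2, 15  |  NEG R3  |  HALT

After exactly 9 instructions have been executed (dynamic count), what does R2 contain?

29

MOV R4, 33 → R4=33
MOV R3, 37 → R3=37
MOV R2, 33 → R2=33
MOV R7, 16 → R7=16
ADD R2, 9 → R2=33+9=42
MOD R2, 4 → R2=42%4=2
ADD R2, R7 → R2=2+16=18
XOR R2, 15 → R2=18^15=29
NEG R3 → R3=-(37)=-37
After step 9: R2 = 29.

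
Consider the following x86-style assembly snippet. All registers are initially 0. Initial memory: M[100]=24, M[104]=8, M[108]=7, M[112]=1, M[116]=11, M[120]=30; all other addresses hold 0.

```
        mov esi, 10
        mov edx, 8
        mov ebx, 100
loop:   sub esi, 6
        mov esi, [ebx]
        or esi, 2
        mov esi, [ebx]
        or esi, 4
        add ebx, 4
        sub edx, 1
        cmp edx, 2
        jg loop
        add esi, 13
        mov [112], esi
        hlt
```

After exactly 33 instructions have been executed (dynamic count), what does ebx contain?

esi=10
edx=8
ebx=100
esi=10-6=4
esi=M[100]=24
esi=24|2=26
esi=M[100]=24
esi=24|4=28
ebx=100+4=104
edx=8-1=7
cmp edx, 2  (cmp 7,2)
jg loop: taken
esi=28-6=22
esi=M[104]=8
esi=8|2=10
esi=M[104]=8
esi=8|4=12
ebx=104+4=108
edx=7-1=6
cmp edx, 2  (cmp 6,2)
jg loop: taken
esi=12-6=6
esi=M[108]=7
esi=7|2=7
esi=M[108]=7
esi=7|4=7
ebx=108+4=112
edx=6-1=5
cmp edx, 2  (cmp 5,2)
jg loop: taken
esi=7-6=1
esi=M[112]=1
esi=1|2=3
After step 33: ebx = 112.

112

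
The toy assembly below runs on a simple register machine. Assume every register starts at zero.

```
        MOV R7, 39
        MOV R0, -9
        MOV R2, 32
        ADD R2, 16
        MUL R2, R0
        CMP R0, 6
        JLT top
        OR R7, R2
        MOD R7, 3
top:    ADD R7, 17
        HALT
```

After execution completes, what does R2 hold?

MOV R7, 39 → R7=39
MOV R0, -9 → R0=-9
MOV R2, 32 → R2=32
ADD R2, 16 → R2=32+16=48
MUL R2, R0 → R2=48*(-9)=-432
CMP R0, 6  (cmp -9,6)
JLT top: taken
ADD R7, 17 → R7=39+17=56
halt.

-432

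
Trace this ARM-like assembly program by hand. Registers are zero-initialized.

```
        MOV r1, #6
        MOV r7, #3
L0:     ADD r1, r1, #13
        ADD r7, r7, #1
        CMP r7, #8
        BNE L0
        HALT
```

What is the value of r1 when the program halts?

after MOV r1, #6: r1=6
after MOV r7, #3: r7=3
after ADD r1, r1, #13: r1=6+13=19
after ADD r7, r7, #1: r7=3+1=4
CMP r7, #8  (cmp 4,8)
BNE L0: taken
after ADD r1, r1, #13: r1=19+13=32
after ADD r7, r7, #1: r7=4+1=5
CMP r7, #8  (cmp 5,8)
BNE L0: taken
after ADD r1, r1, #13: r1=32+13=45
after ADD r7, r7, #1: r7=5+1=6
CMP r7, #8  (cmp 6,8)
BNE L0: taken
after ADD r1, r1, #13: r1=45+13=58
after ADD r7, r7, #1: r7=6+1=7
CMP r7, #8  (cmp 7,8)
BNE L0: taken
after ADD r1, r1, #13: r1=58+13=71
after ADD r7, r7, #1: r7=7+1=8
CMP r7, #8  (cmp 8,8)
BNE L0: not taken
halt.

71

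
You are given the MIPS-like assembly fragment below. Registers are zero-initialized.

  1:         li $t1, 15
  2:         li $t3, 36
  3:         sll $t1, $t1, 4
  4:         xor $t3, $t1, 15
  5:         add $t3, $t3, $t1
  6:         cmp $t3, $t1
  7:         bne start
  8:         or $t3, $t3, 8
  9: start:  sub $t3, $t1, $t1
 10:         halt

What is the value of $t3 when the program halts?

$t1=15
$t3=36
$t1=15<<4=240
$t3=240^15=255
$t3=255+240=495
cmp $t3, $t1  (cmp 495,240)
bne start: taken
$t3=240-240=0
halt.

0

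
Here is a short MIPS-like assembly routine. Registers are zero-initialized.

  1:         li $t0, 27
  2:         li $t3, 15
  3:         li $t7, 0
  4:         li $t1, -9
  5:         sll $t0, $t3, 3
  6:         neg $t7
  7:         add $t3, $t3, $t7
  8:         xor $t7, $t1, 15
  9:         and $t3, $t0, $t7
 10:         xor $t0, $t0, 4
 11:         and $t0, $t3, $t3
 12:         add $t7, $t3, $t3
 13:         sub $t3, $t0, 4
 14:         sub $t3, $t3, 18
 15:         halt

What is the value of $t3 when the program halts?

li $t0, 27 → $t0=27
li $t3, 15 → $t3=15
li $t7, 0 → $t7=0
li $t1, -9 → $t1=-9
sll $t0, $t3, 3 → $t0=15<<3=120
neg $t7 → $t7=-(0)=0
add $t3, $t3, $t7 → $t3=15+0=15
xor $t7, $t1, 15 → $t7=(-9)^15=-8
and $t3, $t0, $t7 → $t3=120&(-8)=120
xor $t0, $t0, 4 → $t0=120^4=124
and $t0, $t3, $t3 → $t0=120&120=120
add $t7, $t3, $t3 → $t7=120+120=240
sub $t3, $t0, 4 → $t3=120-4=116
sub $t3, $t3, 18 → $t3=116-18=98
halt.

98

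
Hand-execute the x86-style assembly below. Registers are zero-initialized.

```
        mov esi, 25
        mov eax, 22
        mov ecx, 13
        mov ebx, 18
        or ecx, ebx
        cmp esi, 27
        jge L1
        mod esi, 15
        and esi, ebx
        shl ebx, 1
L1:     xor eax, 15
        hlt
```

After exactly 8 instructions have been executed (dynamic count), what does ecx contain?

31

mov esi, 25 → esi=25
mov eax, 22 → eax=22
mov ecx, 13 → ecx=13
mov ebx, 18 → ebx=18
or ecx, ebx → ecx=13|18=31
cmp esi, 27  (cmp 25,27)
jge L1: not taken
mod esi, 15 → esi=25%15=10
After step 8: ecx = 31.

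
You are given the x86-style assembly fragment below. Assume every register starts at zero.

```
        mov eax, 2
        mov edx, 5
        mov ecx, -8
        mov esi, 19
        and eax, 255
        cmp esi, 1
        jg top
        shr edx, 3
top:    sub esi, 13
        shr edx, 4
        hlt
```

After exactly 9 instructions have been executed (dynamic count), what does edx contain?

0

eax=2
edx=5
ecx=-8
esi=19
eax=2&255=2
cmp esi, 1  (cmp 19,1)
jg top: taken
esi=19-13=6
edx=5>>4=0
After step 9: edx = 0.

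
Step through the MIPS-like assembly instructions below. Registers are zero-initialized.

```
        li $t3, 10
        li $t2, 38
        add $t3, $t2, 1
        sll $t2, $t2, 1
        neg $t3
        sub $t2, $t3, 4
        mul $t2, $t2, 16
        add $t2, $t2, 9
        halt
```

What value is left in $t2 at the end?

$t3=10
$t2=38
$t3=38+1=39
$t2=38<<1=76
$t3=-(39)=-39
$t2=(-39)-4=-43
$t2=(-43)*16=-688
$t2=(-688)+9=-679
halt.

-679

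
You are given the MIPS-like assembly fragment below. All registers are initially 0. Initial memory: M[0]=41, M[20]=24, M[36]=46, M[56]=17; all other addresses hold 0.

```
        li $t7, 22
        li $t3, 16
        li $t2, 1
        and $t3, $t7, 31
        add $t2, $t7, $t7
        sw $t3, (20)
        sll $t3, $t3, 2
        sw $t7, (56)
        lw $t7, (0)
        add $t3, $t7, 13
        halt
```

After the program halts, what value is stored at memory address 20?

$t7=22
$t3=16
$t2=1
$t3=22&31=22
$t2=22+22=44
sw $t3, (20) → M[20]=22
$t3=22<<2=88
sw $t7, (56) → M[56]=22
$t7=M[0]=41
$t3=41+13=54
halt.

22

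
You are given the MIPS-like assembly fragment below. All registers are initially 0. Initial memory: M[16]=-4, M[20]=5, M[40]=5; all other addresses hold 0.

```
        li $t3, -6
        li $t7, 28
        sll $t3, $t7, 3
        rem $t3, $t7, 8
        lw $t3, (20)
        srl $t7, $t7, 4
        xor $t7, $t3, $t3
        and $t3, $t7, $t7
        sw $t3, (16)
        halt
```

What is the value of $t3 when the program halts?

li $t3, -6 → $t3=-6
li $t7, 28 → $t7=28
sll $t3, $t7, 3 → $t3=28<<3=224
rem $t3, $t7, 8 → $t3=28%8=4
lw $t3, (20) → $t3=M[20]=5
srl $t7, $t7, 4 → $t7=28>>4=1
xor $t7, $t3, $t3 → $t7=5^5=0
and $t3, $t7, $t7 → $t3=0&0=0
sw $t3, (16) → M[16]=0
halt.

0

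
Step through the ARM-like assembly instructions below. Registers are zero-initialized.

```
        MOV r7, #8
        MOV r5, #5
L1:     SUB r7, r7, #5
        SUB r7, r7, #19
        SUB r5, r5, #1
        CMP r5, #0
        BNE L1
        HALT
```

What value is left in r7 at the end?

-112

r7=8
r5=5
r7=8-5=3
r7=3-19=-16
r5=5-1=4
CMP r5, #0  (cmp 4,0)
BNE L1: taken
r7=(-16)-5=-21
r7=(-21)-19=-40
r5=4-1=3
CMP r5, #0  (cmp 3,0)
BNE L1: taken
r7=(-40)-5=-45
r7=(-45)-19=-64
r5=3-1=2
CMP r5, #0  (cmp 2,0)
BNE L1: taken
r7=(-64)-5=-69
r7=(-69)-19=-88
r5=2-1=1
CMP r5, #0  (cmp 1,0)
BNE L1: taken
r7=(-88)-5=-93
r7=(-93)-19=-112
r5=1-1=0
CMP r5, #0  (cmp 0,0)
BNE L1: not taken
halt.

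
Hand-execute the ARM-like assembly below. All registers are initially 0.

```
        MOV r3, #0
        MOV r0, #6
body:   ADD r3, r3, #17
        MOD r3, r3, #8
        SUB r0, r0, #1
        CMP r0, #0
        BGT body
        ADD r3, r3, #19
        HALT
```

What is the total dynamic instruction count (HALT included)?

34

MOV r3, #0 → r3=0
MOV r0, #6 → r0=6
ADD r3, r3, #17 → r3=0+17=17
MOD r3, r3, #8 → r3=17%8=1
SUB r0, r0, #1 → r0=6-1=5
CMP r0, #0  (cmp 5,0)
BGT body: taken
ADD r3, r3, #17 → r3=1+17=18
MOD r3, r3, #8 → r3=18%8=2
SUB r0, r0, #1 → r0=5-1=4
CMP r0, #0  (cmp 4,0)
BGT body: taken
ADD r3, r3, #17 → r3=2+17=19
MOD r3, r3, #8 → r3=19%8=3
SUB r0, r0, #1 → r0=4-1=3
CMP r0, #0  (cmp 3,0)
BGT body: taken
ADD r3, r3, #17 → r3=3+17=20
MOD r3, r3, #8 → r3=20%8=4
SUB r0, r0, #1 → r0=3-1=2
CMP r0, #0  (cmp 2,0)
BGT body: taken
ADD r3, r3, #17 → r3=4+17=21
MOD r3, r3, #8 → r3=21%8=5
SUB r0, r0, #1 → r0=2-1=1
CMP r0, #0  (cmp 1,0)
BGT body: taken
ADD r3, r3, #17 → r3=5+17=22
MOD r3, r3, #8 → r3=22%8=6
SUB r0, r0, #1 → r0=1-1=0
CMP r0, #0  (cmp 0,0)
BGT body: not taken
ADD r3, r3, #19 → r3=6+19=25
halt.
Total executed instructions: 34.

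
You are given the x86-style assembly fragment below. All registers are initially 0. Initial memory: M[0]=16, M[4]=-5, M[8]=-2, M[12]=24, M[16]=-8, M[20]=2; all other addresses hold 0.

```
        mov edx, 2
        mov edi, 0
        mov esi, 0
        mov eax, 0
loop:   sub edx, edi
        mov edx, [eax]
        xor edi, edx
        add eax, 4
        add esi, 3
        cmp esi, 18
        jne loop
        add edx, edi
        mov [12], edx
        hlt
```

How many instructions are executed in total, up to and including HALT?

49

after mov edx, 2: edx=2
after mov edi, 0: edi=0
after mov esi, 0: esi=0
after mov eax, 0: eax=0
after sub edx, edi: edx=2-0=2
after mov edx, [eax]: edx=M[0]=16
after xor edi, edx: edi=0^16=16
after add eax, 4: eax=0+4=4
after add esi, 3: esi=0+3=3
cmp esi, 18  (cmp 3,18)
jne loop: taken
after sub edx, edi: edx=16-16=0
after mov edx, [eax]: edx=M[4]=-5
after xor edi, edx: edi=16^(-5)=-21
after add eax, 4: eax=4+4=8
after add esi, 3: esi=3+3=6
cmp esi, 18  (cmp 6,18)
jne loop: taken
after sub edx, edi: edx=(-5)-(-21)=16
after mov edx, [eax]: edx=M[8]=-2
after xor edi, edx: edi=(-21)^(-2)=21
after add eax, 4: eax=8+4=12
after add esi, 3: esi=6+3=9
cmp esi, 18  (cmp 9,18)
jne loop: taken
after sub edx, edi: edx=(-2)-21=-23
after mov edx, [eax]: edx=M[12]=24
after xor edi, edx: edi=21^24=13
after add eax, 4: eax=12+4=16
after add esi, 3: esi=9+3=12
cmp esi, 18  (cmp 12,18)
jne loop: taken
after sub edx, edi: edx=24-13=11
after mov edx, [eax]: edx=M[16]=-8
after xor edi, edx: edi=13^(-8)=-11
after add eax, 4: eax=16+4=20
after add esi, 3: esi=12+3=15
cmp esi, 18  (cmp 15,18)
jne loop: taken
after sub edx, edi: edx=(-8)-(-11)=3
after mov edx, [eax]: edx=M[20]=2
after xor edi, edx: edi=(-11)^2=-9
after add eax, 4: eax=20+4=24
after add esi, 3: esi=15+3=18
cmp esi, 18  (cmp 18,18)
jne loop: not taken
after add edx, edi: edx=2+(-9)=-7
mov [12], edx → M[12]=-7
halt.
Total executed instructions: 49.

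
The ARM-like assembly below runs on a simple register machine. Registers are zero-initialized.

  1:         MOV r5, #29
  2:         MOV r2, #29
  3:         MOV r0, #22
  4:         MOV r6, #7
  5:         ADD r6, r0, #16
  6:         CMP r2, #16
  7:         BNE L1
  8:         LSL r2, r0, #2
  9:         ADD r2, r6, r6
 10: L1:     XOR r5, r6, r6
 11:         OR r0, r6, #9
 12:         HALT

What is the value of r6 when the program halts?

38

after MOV r5, #29: r5=29
after MOV r2, #29: r2=29
after MOV r0, #22: r0=22
after MOV r6, #7: r6=7
after ADD r6, r0, #16: r6=22+16=38
CMP r2, #16  (cmp 29,16)
BNE L1: taken
after XOR r5, r6, r6: r5=38^38=0
after OR r0, r6, #9: r0=38|9=47
halt.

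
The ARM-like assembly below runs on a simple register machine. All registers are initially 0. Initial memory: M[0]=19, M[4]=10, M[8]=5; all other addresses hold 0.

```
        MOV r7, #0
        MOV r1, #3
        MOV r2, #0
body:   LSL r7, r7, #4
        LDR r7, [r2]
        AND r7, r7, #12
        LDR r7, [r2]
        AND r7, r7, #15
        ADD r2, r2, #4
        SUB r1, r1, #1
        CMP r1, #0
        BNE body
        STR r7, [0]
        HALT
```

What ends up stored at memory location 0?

5

MOV r7, #0 → r7=0
MOV r1, #3 → r1=3
MOV r2, #0 → r2=0
LSL r7, r7, #4 → r7=0<<4=0
LDR r7, [r2] → r7=M[0]=19
AND r7, r7, #12 → r7=19&12=0
LDR r7, [r2] → r7=M[0]=19
AND r7, r7, #15 → r7=19&15=3
ADD r2, r2, #4 → r2=0+4=4
SUB r1, r1, #1 → r1=3-1=2
CMP r1, #0  (cmp 2,0)
BNE body: taken
LSL r7, r7, #4 → r7=3<<4=48
LDR r7, [r2] → r7=M[4]=10
AND r7, r7, #12 → r7=10&12=8
LDR r7, [r2] → r7=M[4]=10
AND r7, r7, #15 → r7=10&15=10
ADD r2, r2, #4 → r2=4+4=8
SUB r1, r1, #1 → r1=2-1=1
CMP r1, #0  (cmp 1,0)
BNE body: taken
LSL r7, r7, #4 → r7=10<<4=160
LDR r7, [r2] → r7=M[8]=5
AND r7, r7, #12 → r7=5&12=4
LDR r7, [r2] → r7=M[8]=5
AND r7, r7, #15 → r7=5&15=5
ADD r2, r2, #4 → r2=8+4=12
SUB r1, r1, #1 → r1=1-1=0
CMP r1, #0  (cmp 0,0)
BNE body: not taken
STR r7, [0] → M[0]=5
halt.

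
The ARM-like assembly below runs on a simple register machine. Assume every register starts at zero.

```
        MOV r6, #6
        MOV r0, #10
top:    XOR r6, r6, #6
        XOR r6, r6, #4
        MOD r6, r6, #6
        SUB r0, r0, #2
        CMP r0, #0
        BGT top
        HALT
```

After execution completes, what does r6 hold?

2

MOV r6, #6 → r6=6
MOV r0, #10 → r0=10
XOR r6, r6, #6 → r6=6^6=0
XOR r6, r6, #4 → r6=0^4=4
MOD r6, r6, #6 → r6=4%6=4
SUB r0, r0, #2 → r0=10-2=8
CMP r0, #0  (cmp 8,0)
BGT top: taken
XOR r6, r6, #6 → r6=4^6=2
XOR r6, r6, #4 → r6=2^4=6
MOD r6, r6, #6 → r6=6%6=0
SUB r0, r0, #2 → r0=8-2=6
CMP r0, #0  (cmp 6,0)
BGT top: taken
XOR r6, r6, #6 → r6=0^6=6
XOR r6, r6, #4 → r6=6^4=2
MOD r6, r6, #6 → r6=2%6=2
SUB r0, r0, #2 → r0=6-2=4
CMP r0, #0  (cmp 4,0)
BGT top: taken
XOR r6, r6, #6 → r6=2^6=4
XOR r6, r6, #4 → r6=4^4=0
MOD r6, r6, #6 → r6=0%6=0
SUB r0, r0, #2 → r0=4-2=2
CMP r0, #0  (cmp 2,0)
BGT top: taken
XOR r6, r6, #6 → r6=0^6=6
XOR r6, r6, #4 → r6=6^4=2
MOD r6, r6, #6 → r6=2%6=2
SUB r0, r0, #2 → r0=2-2=0
CMP r0, #0  (cmp 0,0)
BGT top: not taken
halt.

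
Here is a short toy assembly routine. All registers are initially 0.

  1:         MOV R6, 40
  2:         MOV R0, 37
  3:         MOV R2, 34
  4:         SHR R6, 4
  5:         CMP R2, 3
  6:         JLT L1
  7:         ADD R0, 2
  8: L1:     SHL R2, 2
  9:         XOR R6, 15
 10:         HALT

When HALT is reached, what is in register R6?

MOV R6, 40 → R6=40
MOV R0, 37 → R0=37
MOV R2, 34 → R2=34
SHR R6, 4 → R6=40>>4=2
CMP R2, 3  (cmp 34,3)
JLT L1: not taken
ADD R0, 2 → R0=37+2=39
SHL R2, 2 → R2=34<<2=136
XOR R6, 15 → R6=2^15=13
halt.

13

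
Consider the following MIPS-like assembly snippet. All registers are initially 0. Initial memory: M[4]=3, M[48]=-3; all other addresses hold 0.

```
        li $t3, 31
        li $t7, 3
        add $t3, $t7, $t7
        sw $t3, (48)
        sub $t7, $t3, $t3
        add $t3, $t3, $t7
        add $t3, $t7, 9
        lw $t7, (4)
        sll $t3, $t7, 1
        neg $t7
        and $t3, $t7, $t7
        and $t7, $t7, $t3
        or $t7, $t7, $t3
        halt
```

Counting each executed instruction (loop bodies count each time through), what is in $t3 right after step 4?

$t3=31
$t7=3
$t3=3+3=6
sw $t3, (48) → M[48]=6
After step 4: $t3 = 6.

6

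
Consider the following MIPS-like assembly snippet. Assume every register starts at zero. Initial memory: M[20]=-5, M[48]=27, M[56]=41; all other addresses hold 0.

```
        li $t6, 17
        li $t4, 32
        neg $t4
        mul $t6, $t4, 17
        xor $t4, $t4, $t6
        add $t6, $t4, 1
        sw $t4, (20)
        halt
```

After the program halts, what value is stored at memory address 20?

512

$t6=17
$t4=32
$t4=-(32)=-32
$t6=(-32)*17=-544
$t4=(-32)^(-544)=512
$t6=512+1=513
sw $t4, (20) → M[20]=512
halt.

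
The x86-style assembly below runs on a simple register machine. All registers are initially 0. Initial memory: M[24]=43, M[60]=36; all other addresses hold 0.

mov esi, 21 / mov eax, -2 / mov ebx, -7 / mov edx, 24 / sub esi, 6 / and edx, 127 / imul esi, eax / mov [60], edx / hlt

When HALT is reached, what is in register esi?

-30

mov esi, 21 → esi=21
mov eax, -2 → eax=-2
mov ebx, -7 → ebx=-7
mov edx, 24 → edx=24
sub esi, 6 → esi=21-6=15
and edx, 127 → edx=24&127=24
imul esi, eax → esi=15*(-2)=-30
mov [60], edx → M[60]=24
halt.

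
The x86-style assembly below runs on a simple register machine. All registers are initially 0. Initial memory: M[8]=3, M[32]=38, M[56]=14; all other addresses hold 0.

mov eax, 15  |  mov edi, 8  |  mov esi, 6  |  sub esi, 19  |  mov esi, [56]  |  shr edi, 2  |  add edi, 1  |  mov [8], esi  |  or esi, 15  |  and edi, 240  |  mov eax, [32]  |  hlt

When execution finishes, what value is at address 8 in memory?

14

after mov eax, 15: eax=15
after mov edi, 8: edi=8
after mov esi, 6: esi=6
after sub esi, 19: esi=6-19=-13
after mov esi, [56]: esi=M[56]=14
after shr edi, 2: edi=8>>2=2
after add edi, 1: edi=2+1=3
mov [8], esi → M[8]=14
after or esi, 15: esi=14|15=15
after and edi, 240: edi=3&240=0
after mov eax, [32]: eax=M[32]=38
halt.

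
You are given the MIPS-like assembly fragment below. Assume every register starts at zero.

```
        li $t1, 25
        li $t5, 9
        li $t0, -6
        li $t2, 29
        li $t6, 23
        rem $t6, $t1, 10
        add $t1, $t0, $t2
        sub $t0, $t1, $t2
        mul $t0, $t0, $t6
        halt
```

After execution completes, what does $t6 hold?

5

after li $t1, 25: $t1=25
after li $t5, 9: $t5=9
after li $t0, -6: $t0=-6
after li $t2, 29: $t2=29
after li $t6, 23: $t6=23
after rem $t6, $t1, 10: $t6=25%10=5
after add $t1, $t0, $t2: $t1=(-6)+29=23
after sub $t0, $t1, $t2: $t0=23-29=-6
after mul $t0, $t0, $t6: $t0=(-6)*5=-30
halt.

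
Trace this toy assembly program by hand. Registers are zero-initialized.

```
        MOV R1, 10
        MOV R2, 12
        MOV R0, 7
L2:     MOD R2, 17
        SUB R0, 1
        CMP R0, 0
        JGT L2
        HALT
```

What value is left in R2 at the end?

MOV R1, 10 → R1=10
MOV R2, 12 → R2=12
MOV R0, 7 → R0=7
MOD R2, 17 → R2=12%17=12
SUB R0, 1 → R0=7-1=6
CMP R0, 0  (cmp 6,0)
JGT L2: taken
MOD R2, 17 → R2=12%17=12
SUB R0, 1 → R0=6-1=5
CMP R0, 0  (cmp 5,0)
JGT L2: taken
MOD R2, 17 → R2=12%17=12
SUB R0, 1 → R0=5-1=4
CMP R0, 0  (cmp 4,0)
JGT L2: taken
MOD R2, 17 → R2=12%17=12
SUB R0, 1 → R0=4-1=3
CMP R0, 0  (cmp 3,0)
JGT L2: taken
MOD R2, 17 → R2=12%17=12
SUB R0, 1 → R0=3-1=2
CMP R0, 0  (cmp 2,0)
JGT L2: taken
MOD R2, 17 → R2=12%17=12
SUB R0, 1 → R0=2-1=1
CMP R0, 0  (cmp 1,0)
JGT L2: taken
MOD R2, 17 → R2=12%17=12
SUB R0, 1 → R0=1-1=0
CMP R0, 0  (cmp 0,0)
JGT L2: not taken
halt.

12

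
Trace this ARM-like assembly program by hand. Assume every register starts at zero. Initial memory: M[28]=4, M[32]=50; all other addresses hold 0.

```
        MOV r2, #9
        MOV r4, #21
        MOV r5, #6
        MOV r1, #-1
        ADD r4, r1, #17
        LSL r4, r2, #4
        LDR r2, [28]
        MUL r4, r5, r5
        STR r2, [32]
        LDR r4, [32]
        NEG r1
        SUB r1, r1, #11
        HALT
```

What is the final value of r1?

-10

after MOV r2, #9: r2=9
after MOV r4, #21: r4=21
after MOV r5, #6: r5=6
after MOV r1, #-1: r1=-1
after ADD r4, r1, #17: r4=(-1)+17=16
after LSL r4, r2, #4: r4=9<<4=144
after LDR r2, [28]: r2=M[28]=4
after MUL r4, r5, r5: r4=6*6=36
STR r2, [32] → M[32]=4
after LDR r4, [32]: r4=M[32]=4
after NEG r1: r1=-(-1)=1
after SUB r1, r1, #11: r1=1-11=-10
halt.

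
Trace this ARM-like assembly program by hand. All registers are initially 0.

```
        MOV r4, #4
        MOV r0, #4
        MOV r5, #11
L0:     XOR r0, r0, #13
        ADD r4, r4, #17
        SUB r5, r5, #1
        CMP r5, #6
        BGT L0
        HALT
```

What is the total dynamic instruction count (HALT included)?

29

MOV r4, #4 → r4=4
MOV r0, #4 → r0=4
MOV r5, #11 → r5=11
XOR r0, r0, #13 → r0=4^13=9
ADD r4, r4, #17 → r4=4+17=21
SUB r5, r5, #1 → r5=11-1=10
CMP r5, #6  (cmp 10,6)
BGT L0: taken
XOR r0, r0, #13 → r0=9^13=4
ADD r4, r4, #17 → r4=21+17=38
SUB r5, r5, #1 → r5=10-1=9
CMP r5, #6  (cmp 9,6)
BGT L0: taken
XOR r0, r0, #13 → r0=4^13=9
ADD r4, r4, #17 → r4=38+17=55
SUB r5, r5, #1 → r5=9-1=8
CMP r5, #6  (cmp 8,6)
BGT L0: taken
XOR r0, r0, #13 → r0=9^13=4
ADD r4, r4, #17 → r4=55+17=72
SUB r5, r5, #1 → r5=8-1=7
CMP r5, #6  (cmp 7,6)
BGT L0: taken
XOR r0, r0, #13 → r0=4^13=9
ADD r4, r4, #17 → r4=72+17=89
SUB r5, r5, #1 → r5=7-1=6
CMP r5, #6  (cmp 6,6)
BGT L0: not taken
halt.
Total executed instructions: 29.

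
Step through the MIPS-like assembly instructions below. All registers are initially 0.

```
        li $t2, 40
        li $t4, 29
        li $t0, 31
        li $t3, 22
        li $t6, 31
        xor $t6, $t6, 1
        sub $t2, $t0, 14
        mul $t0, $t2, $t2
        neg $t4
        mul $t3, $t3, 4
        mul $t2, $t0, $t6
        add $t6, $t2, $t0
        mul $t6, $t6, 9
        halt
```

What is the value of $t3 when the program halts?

88

li $t2, 40 → $t2=40
li $t4, 29 → $t4=29
li $t0, 31 → $t0=31
li $t3, 22 → $t3=22
li $t6, 31 → $t6=31
xor $t6, $t6, 1 → $t6=31^1=30
sub $t2, $t0, 14 → $t2=31-14=17
mul $t0, $t2, $t2 → $t0=17*17=289
neg $t4 → $t4=-(29)=-29
mul $t3, $t3, 4 → $t3=22*4=88
mul $t2, $t0, $t6 → $t2=289*30=8670
add $t6, $t2, $t0 → $t6=8670+289=8959
mul $t6, $t6, 9 → $t6=8959*9=80631
halt.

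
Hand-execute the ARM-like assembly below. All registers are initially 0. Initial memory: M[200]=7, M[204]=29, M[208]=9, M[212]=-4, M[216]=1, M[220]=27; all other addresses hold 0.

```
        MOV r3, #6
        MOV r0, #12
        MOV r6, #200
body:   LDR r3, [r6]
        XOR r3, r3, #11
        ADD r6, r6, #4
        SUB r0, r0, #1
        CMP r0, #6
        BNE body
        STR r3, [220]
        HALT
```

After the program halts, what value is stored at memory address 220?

16

after MOV r3, #6: r3=6
after MOV r0, #12: r0=12
after MOV r6, #200: r6=200
after LDR r3, [r6]: r3=M[200]=7
after XOR r3, r3, #11: r3=7^11=12
after ADD r6, r6, #4: r6=200+4=204
after SUB r0, r0, #1: r0=12-1=11
CMP r0, #6  (cmp 11,6)
BNE body: taken
after LDR r3, [r6]: r3=M[204]=29
after XOR r3, r3, #11: r3=29^11=22
after ADD r6, r6, #4: r6=204+4=208
after SUB r0, r0, #1: r0=11-1=10
CMP r0, #6  (cmp 10,6)
BNE body: taken
after LDR r3, [r6]: r3=M[208]=9
after XOR r3, r3, #11: r3=9^11=2
after ADD r6, r6, #4: r6=208+4=212
after SUB r0, r0, #1: r0=10-1=9
CMP r0, #6  (cmp 9,6)
BNE body: taken
after LDR r3, [r6]: r3=M[212]=-4
after XOR r3, r3, #11: r3=(-4)^11=-9
after ADD r6, r6, #4: r6=212+4=216
after SUB r0, r0, #1: r0=9-1=8
CMP r0, #6  (cmp 8,6)
BNE body: taken
after LDR r3, [r6]: r3=M[216]=1
after XOR r3, r3, #11: r3=1^11=10
after ADD r6, r6, #4: r6=216+4=220
after SUB r0, r0, #1: r0=8-1=7
CMP r0, #6  (cmp 7,6)
BNE body: taken
after LDR r3, [r6]: r3=M[220]=27
after XOR r3, r3, #11: r3=27^11=16
after ADD r6, r6, #4: r6=220+4=224
after SUB r0, r0, #1: r0=7-1=6
CMP r0, #6  (cmp 6,6)
BNE body: not taken
STR r3, [220] → M[220]=16
halt.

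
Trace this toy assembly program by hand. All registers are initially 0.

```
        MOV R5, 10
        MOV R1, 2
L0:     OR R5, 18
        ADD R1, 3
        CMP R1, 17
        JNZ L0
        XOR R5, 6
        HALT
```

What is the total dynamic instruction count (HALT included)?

R5=10
R1=2
R5=10|18=26
R1=2+3=5
CMP R1, 17  (cmp 5,17)
JNZ L0: taken
R5=26|18=26
R1=5+3=8
CMP R1, 17  (cmp 8,17)
JNZ L0: taken
R5=26|18=26
R1=8+3=11
CMP R1, 17  (cmp 11,17)
JNZ L0: taken
R5=26|18=26
R1=11+3=14
CMP R1, 17  (cmp 14,17)
JNZ L0: taken
R5=26|18=26
R1=14+3=17
CMP R1, 17  (cmp 17,17)
JNZ L0: not taken
R5=26^6=28
halt.
Total executed instructions: 24.

24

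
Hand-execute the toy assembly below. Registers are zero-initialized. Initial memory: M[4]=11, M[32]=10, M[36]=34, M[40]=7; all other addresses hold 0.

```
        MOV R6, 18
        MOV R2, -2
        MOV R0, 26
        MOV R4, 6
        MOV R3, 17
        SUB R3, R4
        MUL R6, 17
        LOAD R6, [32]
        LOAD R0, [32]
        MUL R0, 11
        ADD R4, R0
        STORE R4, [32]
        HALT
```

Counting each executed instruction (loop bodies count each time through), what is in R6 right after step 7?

MOV R6, 18 → R6=18
MOV R2, -2 → R2=-2
MOV R0, 26 → R0=26
MOV R4, 6 → R4=6
MOV R3, 17 → R3=17
SUB R3, R4 → R3=17-6=11
MUL R6, 17 → R6=18*17=306
After step 7: R6 = 306.

306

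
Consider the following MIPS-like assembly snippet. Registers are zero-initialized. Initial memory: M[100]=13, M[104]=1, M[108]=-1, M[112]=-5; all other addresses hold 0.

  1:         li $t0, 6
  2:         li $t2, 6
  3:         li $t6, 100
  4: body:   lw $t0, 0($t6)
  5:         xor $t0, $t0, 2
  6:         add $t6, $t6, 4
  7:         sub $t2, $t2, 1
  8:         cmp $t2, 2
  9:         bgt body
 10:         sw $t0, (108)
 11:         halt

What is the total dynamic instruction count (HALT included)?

after li $t0, 6: $t0=6
after li $t2, 6: $t2=6
after li $t6, 100: $t6=100
after lw $t0, 0($t6): $t0=M[100]=13
after xor $t0, $t0, 2: $t0=13^2=15
after add $t6, $t6, 4: $t6=100+4=104
after sub $t2, $t2, 1: $t2=6-1=5
cmp $t2, 2  (cmp 5,2)
bgt body: taken
after lw $t0, 0($t6): $t0=M[104]=1
after xor $t0, $t0, 2: $t0=1^2=3
after add $t6, $t6, 4: $t6=104+4=108
after sub $t2, $t2, 1: $t2=5-1=4
cmp $t2, 2  (cmp 4,2)
bgt body: taken
after lw $t0, 0($t6): $t0=M[108]=-1
after xor $t0, $t0, 2: $t0=(-1)^2=-3
after add $t6, $t6, 4: $t6=108+4=112
after sub $t2, $t2, 1: $t2=4-1=3
cmp $t2, 2  (cmp 3,2)
bgt body: taken
after lw $t0, 0($t6): $t0=M[112]=-5
after xor $t0, $t0, 2: $t0=(-5)^2=-7
after add $t6, $t6, 4: $t6=112+4=116
after sub $t2, $t2, 1: $t2=3-1=2
cmp $t2, 2  (cmp 2,2)
bgt body: not taken
sw $t0, (108) → M[108]=-7
halt.
Total executed instructions: 29.

29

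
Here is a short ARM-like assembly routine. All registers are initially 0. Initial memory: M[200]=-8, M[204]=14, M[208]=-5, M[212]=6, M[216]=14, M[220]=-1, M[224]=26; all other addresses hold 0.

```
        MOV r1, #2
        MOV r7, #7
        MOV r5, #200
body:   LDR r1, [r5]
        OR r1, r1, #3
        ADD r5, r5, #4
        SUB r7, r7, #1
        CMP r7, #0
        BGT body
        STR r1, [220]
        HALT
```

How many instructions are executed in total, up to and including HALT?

after MOV r1, #2: r1=2
after MOV r7, #7: r7=7
after MOV r5, #200: r5=200
after LDR r1, [r5]: r1=M[200]=-8
after OR r1, r1, #3: r1=(-8)|3=-5
after ADD r5, r5, #4: r5=200+4=204
after SUB r7, r7, #1: r7=7-1=6
CMP r7, #0  (cmp 6,0)
BGT body: taken
after LDR r1, [r5]: r1=M[204]=14
after OR r1, r1, #3: r1=14|3=15
after ADD r5, r5, #4: r5=204+4=208
after SUB r7, r7, #1: r7=6-1=5
CMP r7, #0  (cmp 5,0)
BGT body: taken
after LDR r1, [r5]: r1=M[208]=-5
after OR r1, r1, #3: r1=(-5)|3=-5
after ADD r5, r5, #4: r5=208+4=212
after SUB r7, r7, #1: r7=5-1=4
CMP r7, #0  (cmp 4,0)
BGT body: taken
after LDR r1, [r5]: r1=M[212]=6
after OR r1, r1, #3: r1=6|3=7
after ADD r5, r5, #4: r5=212+4=216
after SUB r7, r7, #1: r7=4-1=3
CMP r7, #0  (cmp 3,0)
BGT body: taken
after LDR r1, [r5]: r1=M[216]=14
after OR r1, r1, #3: r1=14|3=15
after ADD r5, r5, #4: r5=216+4=220
after SUB r7, r7, #1: r7=3-1=2
CMP r7, #0  (cmp 2,0)
BGT body: taken
after LDR r1, [r5]: r1=M[220]=-1
after OR r1, r1, #3: r1=(-1)|3=-1
after ADD r5, r5, #4: r5=220+4=224
after SUB r7, r7, #1: r7=2-1=1
CMP r7, #0  (cmp 1,0)
BGT body: taken
after LDR r1, [r5]: r1=M[224]=26
after OR r1, r1, #3: r1=26|3=27
after ADD r5, r5, #4: r5=224+4=228
after SUB r7, r7, #1: r7=1-1=0
CMP r7, #0  (cmp 0,0)
BGT body: not taken
STR r1, [220] → M[220]=27
halt.
Total executed instructions: 47.

47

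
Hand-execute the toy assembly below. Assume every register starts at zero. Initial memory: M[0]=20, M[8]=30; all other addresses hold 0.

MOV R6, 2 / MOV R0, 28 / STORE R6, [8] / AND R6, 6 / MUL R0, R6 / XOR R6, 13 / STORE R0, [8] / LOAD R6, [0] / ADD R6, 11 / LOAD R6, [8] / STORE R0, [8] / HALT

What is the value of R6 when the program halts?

56

R6=2
R0=28
STORE R6, [8] → M[8]=2
R6=2&6=2
R0=28*2=56
R6=2^13=15
STORE R0, [8] → M[8]=56
R6=M[0]=20
R6=20+11=31
R6=M[8]=56
STORE R0, [8] → M[8]=56
halt.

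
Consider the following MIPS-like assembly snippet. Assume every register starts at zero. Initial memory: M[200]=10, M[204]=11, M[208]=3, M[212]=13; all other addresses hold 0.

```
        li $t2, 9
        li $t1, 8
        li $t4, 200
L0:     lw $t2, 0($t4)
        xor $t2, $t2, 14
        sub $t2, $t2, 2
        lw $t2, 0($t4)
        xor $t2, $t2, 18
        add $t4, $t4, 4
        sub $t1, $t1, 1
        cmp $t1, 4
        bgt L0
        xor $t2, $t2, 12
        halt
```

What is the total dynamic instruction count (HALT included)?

41

$t2=9
$t1=8
$t4=200
$t2=M[200]=10
$t2=10^14=4
$t2=4-2=2
$t2=M[200]=10
$t2=10^18=24
$t4=200+4=204
$t1=8-1=7
cmp $t1, 4  (cmp 7,4)
bgt L0: taken
$t2=M[204]=11
$t2=11^14=5
$t2=5-2=3
$t2=M[204]=11
$t2=11^18=25
$t4=204+4=208
$t1=7-1=6
cmp $t1, 4  (cmp 6,4)
bgt L0: taken
$t2=M[208]=3
$t2=3^14=13
$t2=13-2=11
$t2=M[208]=3
$t2=3^18=17
$t4=208+4=212
$t1=6-1=5
cmp $t1, 4  (cmp 5,4)
bgt L0: taken
$t2=M[212]=13
$t2=13^14=3
$t2=3-2=1
$t2=M[212]=13
$t2=13^18=31
$t4=212+4=216
$t1=5-1=4
cmp $t1, 4  (cmp 4,4)
bgt L0: not taken
$t2=31^12=19
halt.
Total executed instructions: 41.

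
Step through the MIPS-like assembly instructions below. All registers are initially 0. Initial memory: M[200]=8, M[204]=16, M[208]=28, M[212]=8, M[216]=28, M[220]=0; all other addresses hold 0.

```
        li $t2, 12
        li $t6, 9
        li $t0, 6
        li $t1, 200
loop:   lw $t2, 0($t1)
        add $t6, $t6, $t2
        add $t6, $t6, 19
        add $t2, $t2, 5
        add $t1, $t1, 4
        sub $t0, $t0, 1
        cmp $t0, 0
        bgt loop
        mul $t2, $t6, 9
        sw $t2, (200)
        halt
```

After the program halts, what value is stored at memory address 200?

li $t2, 12 → $t2=12
li $t6, 9 → $t6=9
li $t0, 6 → $t0=6
li $t1, 200 → $t1=200
lw $t2, 0($t1) → $t2=M[200]=8
add $t6, $t6, $t2 → $t6=9+8=17
add $t6, $t6, 19 → $t6=17+19=36
add $t2, $t2, 5 → $t2=8+5=13
add $t1, $t1, 4 → $t1=200+4=204
sub $t0, $t0, 1 → $t0=6-1=5
cmp $t0, 0  (cmp 5,0)
bgt loop: taken
lw $t2, 0($t1) → $t2=M[204]=16
add $t6, $t6, $t2 → $t6=36+16=52
add $t6, $t6, 19 → $t6=52+19=71
add $t2, $t2, 5 → $t2=16+5=21
add $t1, $t1, 4 → $t1=204+4=208
sub $t0, $t0, 1 → $t0=5-1=4
cmp $t0, 0  (cmp 4,0)
bgt loop: taken
lw $t2, 0($t1) → $t2=M[208]=28
add $t6, $t6, $t2 → $t6=71+28=99
add $t6, $t6, 19 → $t6=99+19=118
add $t2, $t2, 5 → $t2=28+5=33
add $t1, $t1, 4 → $t1=208+4=212
sub $t0, $t0, 1 → $t0=4-1=3
cmp $t0, 0  (cmp 3,0)
bgt loop: taken
lw $t2, 0($t1) → $t2=M[212]=8
add $t6, $t6, $t2 → $t6=118+8=126
add $t6, $t6, 19 → $t6=126+19=145
add $t2, $t2, 5 → $t2=8+5=13
add $t1, $t1, 4 → $t1=212+4=216
sub $t0, $t0, 1 → $t0=3-1=2
cmp $t0, 0  (cmp 2,0)
bgt loop: taken
lw $t2, 0($t1) → $t2=M[216]=28
add $t6, $t6, $t2 → $t6=145+28=173
add $t6, $t6, 19 → $t6=173+19=192
add $t2, $t2, 5 → $t2=28+5=33
add $t1, $t1, 4 → $t1=216+4=220
sub $t0, $t0, 1 → $t0=2-1=1
cmp $t0, 0  (cmp 1,0)
bgt loop: taken
lw $t2, 0($t1) → $t2=M[220]=0
add $t6, $t6, $t2 → $t6=192+0=192
add $t6, $t6, 19 → $t6=192+19=211
add $t2, $t2, 5 → $t2=0+5=5
add $t1, $t1, 4 → $t1=220+4=224
sub $t0, $t0, 1 → $t0=1-1=0
cmp $t0, 0  (cmp 0,0)
bgt loop: not taken
mul $t2, $t6, 9 → $t2=211*9=1899
sw $t2, (200) → M[200]=1899
halt.

1899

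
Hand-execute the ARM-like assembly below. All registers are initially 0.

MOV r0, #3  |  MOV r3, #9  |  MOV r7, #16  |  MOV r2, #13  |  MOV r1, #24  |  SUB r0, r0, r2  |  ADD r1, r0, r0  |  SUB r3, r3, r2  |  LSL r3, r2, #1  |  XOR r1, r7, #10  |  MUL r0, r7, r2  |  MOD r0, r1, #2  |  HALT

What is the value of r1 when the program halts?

MOV r0, #3 → r0=3
MOV r3, #9 → r3=9
MOV r7, #16 → r7=16
MOV r2, #13 → r2=13
MOV r1, #24 → r1=24
SUB r0, r0, r2 → r0=3-13=-10
ADD r1, r0, r0 → r1=(-10)+(-10)=-20
SUB r3, r3, r2 → r3=9-13=-4
LSL r3, r2, #1 → r3=13<<1=26
XOR r1, r7, #10 → r1=16^10=26
MUL r0, r7, r2 → r0=16*13=208
MOD r0, r1, #2 → r0=26%2=0
halt.

26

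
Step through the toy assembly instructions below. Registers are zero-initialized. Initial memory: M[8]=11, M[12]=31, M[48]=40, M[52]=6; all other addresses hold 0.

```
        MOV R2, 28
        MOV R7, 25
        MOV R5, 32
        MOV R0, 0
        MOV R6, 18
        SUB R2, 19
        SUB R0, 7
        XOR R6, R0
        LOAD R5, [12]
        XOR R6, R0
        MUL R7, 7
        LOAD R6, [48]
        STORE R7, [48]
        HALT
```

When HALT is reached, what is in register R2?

9

after MOV R2, 28: R2=28
after MOV R7, 25: R7=25
after MOV R5, 32: R5=32
after MOV R0, 0: R0=0
after MOV R6, 18: R6=18
after SUB R2, 19: R2=28-19=9
after SUB R0, 7: R0=0-7=-7
after XOR R6, R0: R6=18^(-7)=-21
after LOAD R5, [12]: R5=M[12]=31
after XOR R6, R0: R6=(-21)^(-7)=18
after MUL R7, 7: R7=25*7=175
after LOAD R6, [48]: R6=M[48]=40
STORE R7, [48] → M[48]=175
halt.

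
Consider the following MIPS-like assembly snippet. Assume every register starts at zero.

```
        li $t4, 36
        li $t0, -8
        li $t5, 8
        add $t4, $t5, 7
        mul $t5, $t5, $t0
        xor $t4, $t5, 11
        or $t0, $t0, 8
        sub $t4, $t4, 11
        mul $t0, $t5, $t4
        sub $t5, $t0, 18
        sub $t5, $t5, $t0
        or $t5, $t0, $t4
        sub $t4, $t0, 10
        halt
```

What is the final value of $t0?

4096

after li $t4, 36: $t4=36
after li $t0, -8: $t0=-8
after li $t5, 8: $t5=8
after add $t4, $t5, 7: $t4=8+7=15
after mul $t5, $t5, $t0: $t5=8*(-8)=-64
after xor $t4, $t5, 11: $t4=(-64)^11=-53
after or $t0, $t0, 8: $t0=(-8)|8=-8
after sub $t4, $t4, 11: $t4=(-53)-11=-64
after mul $t0, $t5, $t4: $t0=(-64)*(-64)=4096
after sub $t5, $t0, 18: $t5=4096-18=4078
after sub $t5, $t5, $t0: $t5=4078-4096=-18
after or $t5, $t0, $t4: $t5=4096|(-64)=-64
after sub $t4, $t0, 10: $t4=4096-10=4086
halt.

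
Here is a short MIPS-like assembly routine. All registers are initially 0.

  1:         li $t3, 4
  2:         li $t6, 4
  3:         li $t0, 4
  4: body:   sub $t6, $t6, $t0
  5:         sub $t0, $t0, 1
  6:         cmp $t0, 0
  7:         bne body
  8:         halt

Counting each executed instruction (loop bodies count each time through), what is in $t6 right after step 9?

after li $t3, 4: $t3=4
after li $t6, 4: $t6=4
after li $t0, 4: $t0=4
after sub $t6, $t6, $t0: $t6=4-4=0
after sub $t0, $t0, 1: $t0=4-1=3
cmp $t0, 0  (cmp 3,0)
bne body: taken
after sub $t6, $t6, $t0: $t6=0-3=-3
after sub $t0, $t0, 1: $t0=3-1=2
After step 9: $t6 = -3.

-3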